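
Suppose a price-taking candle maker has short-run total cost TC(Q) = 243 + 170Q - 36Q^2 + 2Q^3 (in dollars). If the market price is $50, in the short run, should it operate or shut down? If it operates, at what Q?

Produce at Q = 10

Variable cost is VC = 170Q - 36Q^2 + 2Q^3, so AVC = VC/Q = 170 - 36Q + 2Q^2 and MC = dTC/dQ = 170 - 72Q + 6Q^2.
AVC hits its minimum where MC = AVC, at Q = 9, giving min AVC = 170 - 36·9 + 2·9^2 = $8.
Since P = $50 ≥ min AVC = $8, price covers variable cost and the firm should produce.
Set P = MC: 50 = 170 - 72Q + 6Q^2 → 120 - 72Q + 6Q^2 = 0. The roots are Q = 2 and Q = 10; the profit-maximizing output is on the rising part of MC, so Q* = 10.
Check: AVC at Q = 10 is $10 ≤ P, so revenue covers variable cost.
Profit = P·Q − TC = 50·10 − 343 = $157.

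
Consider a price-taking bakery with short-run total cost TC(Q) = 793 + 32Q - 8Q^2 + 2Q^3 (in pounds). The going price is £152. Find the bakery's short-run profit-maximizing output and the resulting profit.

AVC = 32 - 8Q + 2Q^2; min AVC = £24 at Q = 2. Since P = £152 ≥ min AVC, the firm produces.
MC = 32 - 16Q + 6Q^2. Setting P = MC and taking the root on the rising branch gives Q* = 6.
TR = 152·6 = 912. TC = 793 + 336 = 1129. Profit = 912 − 1129 = -£217.
That loss of £217 beats the £793 the firm would lose by shutting down; producing recovers £576 of fixed cost.

Profit = -£217 at Q = 6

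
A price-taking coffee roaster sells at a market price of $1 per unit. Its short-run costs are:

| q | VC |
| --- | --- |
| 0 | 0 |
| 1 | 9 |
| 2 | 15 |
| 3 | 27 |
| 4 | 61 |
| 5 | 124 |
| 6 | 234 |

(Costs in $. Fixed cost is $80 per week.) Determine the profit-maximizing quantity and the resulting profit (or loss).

q = 0 (shut down); profit = -$80

Compute π = P·q − TC at each output: q=0: -80; q=1: -88; q=2: -93; q=3: -104; q=4: -137; q=5: -199; q=6: -308.
Profit is highest at q = 0. Equivalently, the lowest AVC in the table is 15/2 ≈ $7.50 at q = 2, and P = $1 falls below it — price never covers variable cost, so the firm shuts down and loses only its fixed cost.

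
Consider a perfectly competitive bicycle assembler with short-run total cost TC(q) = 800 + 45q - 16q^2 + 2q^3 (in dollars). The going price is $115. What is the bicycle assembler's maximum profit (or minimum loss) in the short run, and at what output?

AVC = 45 - 16q + 2q^2; min AVC = $13 at q = 4. Since P = $115 ≥ min AVC, the firm produces.
With MC = 45 - 32q + 6q^2, P = MC on the upward-sloping part at q* = 7.
TR = 115·7 = 805. TC = 800 + 217 = 1017. Profit = 805 − 1017 = -$212.
That loss of $212 beats the $800 the firm would lose by shutting down; producing recovers $588 of fixed cost.

Profit = -$212 at q = 7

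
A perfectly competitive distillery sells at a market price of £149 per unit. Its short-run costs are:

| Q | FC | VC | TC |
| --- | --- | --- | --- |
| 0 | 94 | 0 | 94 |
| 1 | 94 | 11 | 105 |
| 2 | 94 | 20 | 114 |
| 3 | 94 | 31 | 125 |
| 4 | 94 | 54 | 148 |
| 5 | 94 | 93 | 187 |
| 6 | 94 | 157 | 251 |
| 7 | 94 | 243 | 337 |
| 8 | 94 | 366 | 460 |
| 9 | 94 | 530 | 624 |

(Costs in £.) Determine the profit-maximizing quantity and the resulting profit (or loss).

Compute π = P·Q − TC at each output: Q=0: -94; Q=1: 44; Q=2: 184; Q=3: 322; Q=4: 448; Q=5: 558; Q=6: 643; Q=7: 706; Q=8: 732; Q=9: 717.
Profit is maximized at Q = 8. AVC there is 366/8 = £45.75 ≤ P, so producing beats shutting down (which would give -£94).

Q = 8; profit = £732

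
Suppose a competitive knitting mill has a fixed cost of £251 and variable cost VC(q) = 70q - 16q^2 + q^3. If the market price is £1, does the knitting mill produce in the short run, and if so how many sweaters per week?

Variable cost is VC = 70q - 16q^2 + q^3, so AVC = VC/q = 70 - 16q + q^2 and MC = dTC/dq = 70 - 32q + 3q^2.
The AVC parabola has its vertex at q = 16/2 = 8, where AVC = 70 - 16·8 + 8^2 = £6.
P = £1 lies below min AVC = £6; no output level covers variable cost.
Best response: produce nothing and absorb the £251 fixed cost.

Shut down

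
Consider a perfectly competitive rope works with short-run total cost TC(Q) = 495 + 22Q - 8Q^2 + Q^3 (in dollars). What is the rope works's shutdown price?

The shutdown price is the minimum of AVC. VC = 22Q - 8Q^2 + Q^3, so AVC = 22 - 8Q + Q^2.
dAVC/dQ = -8 + 2Q = 0 gives Q = 4. min AVC = 22 - 8·4 + 4^2 = 6.
For P < $6 the firm produces nothing.

$6 per unit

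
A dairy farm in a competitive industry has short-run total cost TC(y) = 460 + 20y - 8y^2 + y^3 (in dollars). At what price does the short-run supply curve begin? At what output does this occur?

$4 per unit, at y = 4

The firm shuts down when price falls below the minimum of average variable cost. AVC = VC/y = 20 - 8y + y^2.
At the minimum of AVC, MC = AVC. MC = 20 - 16y + 3y^2; setting MC = AVC gives 2y^2 - 8y = 0, so y = 4. min AVC = 4.
For P < $4 the firm produces nothing.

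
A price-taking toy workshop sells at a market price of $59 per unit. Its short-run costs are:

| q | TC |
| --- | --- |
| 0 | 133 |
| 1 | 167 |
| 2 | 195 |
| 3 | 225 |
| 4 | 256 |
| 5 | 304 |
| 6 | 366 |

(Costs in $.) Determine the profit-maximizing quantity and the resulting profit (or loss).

Profit at each row (π = 59q − TC): q=0: -133; q=1: -108; q=2: -77; q=3: -48; q=4: -20; q=5: -9; q=6: -12.
Profit is maximized at q = 5. AVC there is 171/5 = $34.20 ≤ P, so producing beats shutting down (which would give -$133).

q = 5; profit = -$9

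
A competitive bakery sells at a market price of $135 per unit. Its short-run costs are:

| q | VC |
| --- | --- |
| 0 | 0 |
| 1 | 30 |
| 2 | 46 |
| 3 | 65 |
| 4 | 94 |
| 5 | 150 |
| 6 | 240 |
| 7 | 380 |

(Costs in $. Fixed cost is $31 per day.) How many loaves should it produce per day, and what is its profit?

Profit at each row (π = 135q − TC): q=0: -31; q=1: 74; q=2: 193; q=3: 309; q=4: 415; q=5: 494; q=6: 539; q=7: 534.
Profit is maximized at q = 6. AVC there is 240/6 = $40 ≤ P, so producing beats shutting down (which would give -$31).

q = 6; profit = $539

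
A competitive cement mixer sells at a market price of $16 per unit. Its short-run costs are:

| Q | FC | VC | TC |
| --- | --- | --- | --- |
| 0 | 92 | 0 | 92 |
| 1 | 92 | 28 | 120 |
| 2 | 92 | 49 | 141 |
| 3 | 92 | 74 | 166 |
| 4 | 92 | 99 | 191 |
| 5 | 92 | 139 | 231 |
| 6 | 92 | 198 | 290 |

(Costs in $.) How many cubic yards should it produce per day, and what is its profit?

Q = 0 (shut down); profit = -$92

Profit at each row (π = 16Q − TC): Q=0: -92; Q=1: -104; Q=2: -109; Q=3: -118; Q=4: -127; Q=5: -151; Q=6: -194.
Profit is highest at Q = 0. Equivalently, the lowest AVC in the table is 49/2 ≈ $24.50 at Q = 2, and P = $16 falls below it — price never covers variable cost, so the firm shuts down and loses only its fixed cost.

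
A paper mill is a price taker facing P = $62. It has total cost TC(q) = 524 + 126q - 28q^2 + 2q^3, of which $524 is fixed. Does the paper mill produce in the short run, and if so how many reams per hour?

From TC, MC = TC'(q) = 126 - 56q + 6q^2 and AVC = VC/q = 126 - 28q + 2q^2.
AVC hits its minimum where MC = AVC, at q = 7, giving min AVC = 126 - 28·7 + 2·7^2 = $28.
P = $62 exceeds min AVC = $28, so the firm stays open.
P = MC gives 64 - 56q + 6q^2 = 0, with roots 4/3 and 8. Take the larger (rising MC): q* = 8.
Check: AVC at q = 8 is $30 ≤ P, so revenue covers variable cost.
Profit = P·q − TC = 62·8 − 764 = -$268, a loss, but smaller than the $524 fixed cost the firm would lose by shutting down.

Produce at q = 8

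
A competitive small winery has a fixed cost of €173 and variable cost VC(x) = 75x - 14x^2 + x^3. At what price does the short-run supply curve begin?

€26 per unit

The firm shuts down when price falls below the minimum of average variable cost. AVC = VC/x = 75 - 14x + x^2.
dAVC/dx = -14 + 2x = 0 gives x = 7. min AVC = 75 - 14·7 + 7^2 = 26.
For P < €26 the firm produces nothing.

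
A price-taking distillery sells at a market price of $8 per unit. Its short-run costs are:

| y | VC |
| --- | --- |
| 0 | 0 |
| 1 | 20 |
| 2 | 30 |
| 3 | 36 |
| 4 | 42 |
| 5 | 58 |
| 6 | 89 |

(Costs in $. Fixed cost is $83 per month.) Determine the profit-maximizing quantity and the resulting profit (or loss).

Profit at each row (π = 8y − TC): y=0: -83; y=1: -95; y=2: -97; y=3: -95; y=4: -93; y=5: -101; y=6: -124.
Profit is highest at y = 0. Equivalently, the lowest AVC in the table is 42/4 ≈ $10.50 at y = 4, and P = $8 falls below it — price never covers variable cost, so the firm shuts down and loses only its fixed cost.

y = 0 (shut down); profit = -$83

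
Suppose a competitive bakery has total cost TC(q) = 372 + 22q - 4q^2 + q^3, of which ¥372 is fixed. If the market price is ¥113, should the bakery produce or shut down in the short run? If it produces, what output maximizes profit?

Produce at q = 7

From TC, MC = TC'(q) = 22 - 8q + 3q^2 and AVC = VC/q = 22 - 4q + q^2.
AVC hits its minimum where MC = AVC, at q = 2, giving min AVC = 22 - 4·2 + 2^2 = ¥18.
Because ¥113 ≥ ¥18, revenue can cover variable cost; the firm operates.
Set P = MC: 113 = 22 - 8q + 3q^2 → -91 - 8q + 3q^2 = 0. The roots are q = -13/3 and q = 7; the profit-maximizing output is on the rising part of MC, so q* = 7.
Check: AVC at q = 7 is ¥43 ≤ P, so revenue covers variable cost.
Profit = P·q − TC = 113·7 − 673 = ¥118.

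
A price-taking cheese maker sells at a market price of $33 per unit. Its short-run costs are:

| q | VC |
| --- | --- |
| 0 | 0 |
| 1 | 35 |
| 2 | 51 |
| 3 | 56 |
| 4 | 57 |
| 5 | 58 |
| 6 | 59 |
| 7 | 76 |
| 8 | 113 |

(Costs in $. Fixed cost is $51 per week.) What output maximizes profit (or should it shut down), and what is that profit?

Profit at each row (π = 33q − TC): q=0: -51; q=1: -53; q=2: -36; q=3: -8; q=4: 24; q=5: 56; q=6: 88; q=7: 104; q=8: 100.
Profit is maximized at q = 7. AVC there is 76/7 = $10.86 ≤ P, so producing beats shutting down (which would give -$51).

q = 7; profit = $104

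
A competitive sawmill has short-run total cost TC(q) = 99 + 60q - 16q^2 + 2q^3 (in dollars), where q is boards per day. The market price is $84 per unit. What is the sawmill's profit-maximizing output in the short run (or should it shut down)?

Produce at q = 6

Variable cost is VC = 60q - 16q^2 + 2q^3, so AVC = VC/q = 60 - 16q + 2q^2 and MC = dTC/dq = 60 - 32q + 6q^2.
AVC is minimized where dAVC/dq = -16 + 4q = 0, at q = 4; min AVC = 60 - 16·4 + 2·4^2 = $28.
Because $84 ≥ $28, revenue can cover variable cost; the firm operates.
Set P = MC: 84 = 60 - 32q + 6q^2 → -24 - 32q + 6q^2 = 0. The roots are q = -2/3 and q = 6; the profit-maximizing output is on the rising part of MC, so q* = 6.
Check: AVC at q = 6 is $36 ≤ P, so revenue covers variable cost.
Profit = P·q − TC = 84·6 − 315 = $189.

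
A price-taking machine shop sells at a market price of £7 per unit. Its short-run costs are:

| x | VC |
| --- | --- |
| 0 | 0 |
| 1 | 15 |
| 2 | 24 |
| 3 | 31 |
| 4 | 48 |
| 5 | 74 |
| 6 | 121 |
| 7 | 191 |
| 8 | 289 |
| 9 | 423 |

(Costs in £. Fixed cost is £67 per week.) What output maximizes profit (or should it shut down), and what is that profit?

Compute π = P·x − TC at each output: x=0: -67; x=1: -75; x=2: -77; x=3: -77; x=4: -87; x=5: -106; x=6: -146; x=7: -209; x=8: -300; x=9: -427.
Profit is highest at x = 0. Equivalently, the lowest AVC in the table is 31/3 ≈ £10.33 at x = 3, and P = £7 falls below it — price never covers variable cost, so the firm shuts down and loses only its fixed cost.

x = 0 (shut down); profit = -£67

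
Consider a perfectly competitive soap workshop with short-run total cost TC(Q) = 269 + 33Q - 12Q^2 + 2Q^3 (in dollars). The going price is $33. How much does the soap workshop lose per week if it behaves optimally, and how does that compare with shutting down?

Profit = -$205 at Q = 4

AVC = 33 - 12Q + 2Q^2; min AVC = $15 at Q = 3. Since P = $33 ≥ min AVC, the firm produces.
With MC = 33 - 24Q + 6Q^2, P = MC on the upward-sloping part at Q* = 4.
TR = 33·4 = 132. TC = 269 + 68 = 337. Profit = 132 − 337 = -$205.
That loss of $205 beats the $269 the firm would lose by shutting down; producing recovers $64 of fixed cost.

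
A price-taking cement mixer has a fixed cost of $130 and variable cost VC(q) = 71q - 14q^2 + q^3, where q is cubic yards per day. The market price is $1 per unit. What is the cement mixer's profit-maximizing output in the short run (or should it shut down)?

Shut down

Variable cost is VC = 71q - 14q^2 + q^3, so AVC = VC/q = 71 - 14q + q^2 and MC = dTC/dq = 71 - 28q + 3q^2.
AVC is minimized where dAVC/dq = -14 + 2q = 0, at q = 7; min AVC = 71 - 14·7 + 7^2 = $22.
P = $1 lies below min AVC = $22; no output level covers variable cost.
Best response: produce nothing and absorb the $130 fixed cost.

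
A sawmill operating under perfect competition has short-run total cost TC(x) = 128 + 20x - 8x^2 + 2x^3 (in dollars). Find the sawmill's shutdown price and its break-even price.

Shutdown price = $12; break-even price = $52

Shutdown price = min AVC. AVC = 20 - 8x + 2x^2, with vertex at x = 2 and minimum $12.
ATC = 128/x + 20 - 8x + 2x^2. Setting dATC/dx = −128/x^2 − 8 + 4x = 0 gives x = 4 (since 4·4^3 − 8·4^2 = 128).
min ATC = 128/4 + 20 − 8·4 + 2·4^2 = $52. That is the break-even price.
Between these two prices the firm operates at a loss; above $52 it earns a profit.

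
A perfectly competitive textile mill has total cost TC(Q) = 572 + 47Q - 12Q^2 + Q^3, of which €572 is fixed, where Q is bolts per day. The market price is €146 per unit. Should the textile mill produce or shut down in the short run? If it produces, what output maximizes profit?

Variable cost is VC = 47Q - 12Q^2 + Q^3, so AVC = VC/Q = 47 - 12Q + Q^2 and MC = dTC/dQ = 47 - 24Q + 3Q^2.
The AVC parabola has its vertex at Q = 12/2 = 6, where AVC = 47 - 12·6 + 6^2 = €11.
Since P = €146 ≥ min AVC = €11, price covers variable cost and the firm should produce.
Set P = MC: 146 = 47 - 24Q + 3Q^2 → -99 - 24Q + 3Q^2 = 0. The roots are Q = -3 and Q = 11; the profit-maximizing output is on the rising part of MC, so Q* = 11.
Check: AVC at Q = 11 is €36 ≤ P, so revenue covers variable cost.
Profit = P·Q − TC = 146·11 − 968 = €638.

Produce at Q = 11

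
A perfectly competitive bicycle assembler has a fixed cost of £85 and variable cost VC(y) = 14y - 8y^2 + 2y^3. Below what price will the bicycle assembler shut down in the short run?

£6 per unit

The firm shuts down when price falls below the minimum of average variable cost. AVC = VC/y = 14 - 8y + 2y^2.
dAVC/dy = -8 + 4y = 0 gives y = 2. min AVC = 14 - 8·2 + 2·2^2 = 6.
So the shutdown price is £6.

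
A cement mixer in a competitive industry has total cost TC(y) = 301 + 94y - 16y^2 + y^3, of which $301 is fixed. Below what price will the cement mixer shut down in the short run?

$30 per unit

Short-run supply begins at min AVC. From VC = 94y - 16y^2 + y^3, AVC = 94 - 16y + y^2.
dAVC/dy = -16 + 2y = 0 gives y = 8. min AVC = 94 - 16·8 + 8^2 = 30.
So the shutdown price is $30.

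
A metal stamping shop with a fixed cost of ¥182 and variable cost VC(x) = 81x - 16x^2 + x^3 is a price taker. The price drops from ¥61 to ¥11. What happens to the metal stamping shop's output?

AVC = 81 - 16x + x^2, minimized at x = 8 where min AVC = ¥17. MC = 81 - 32x + 3x^2.
At P = ¥61 ≥ min AVC, set P = MC on the rising branch: x = 10.
At P = ¥11 < min AVC = ¥17, price no longer covers variable cost at any output, so the firm shuts down: x = 0.

Output falls from 10 to 0 (the firm shuts down)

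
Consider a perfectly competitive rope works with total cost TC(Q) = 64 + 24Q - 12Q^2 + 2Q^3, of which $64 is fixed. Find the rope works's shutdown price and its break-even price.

AVC = 24 - 12Q + 2Q^2; minimized at Q = 3, giving min AVC = $6. That is the shutdown price.
ATC = 64/Q + 24 - 12Q + 2Q^2. Setting dATC/dQ = −64/Q^2 − 12 + 4Q = 0 gives Q = 4 (since 4·4^3 − 12·4^2 = 64).
min ATC = 64/4 + 24 − 12·4 + 2·4^2 = $24. That is the break-even price.
Between these two prices the firm operates at a loss; above $24 it earns a profit.

Shutdown price = $6; break-even price = $24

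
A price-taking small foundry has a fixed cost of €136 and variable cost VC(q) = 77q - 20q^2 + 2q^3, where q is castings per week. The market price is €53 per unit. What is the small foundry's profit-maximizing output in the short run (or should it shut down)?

Produce at q = 6

Strip out fixed cost: VC = 77q - 20q^2 + 2q^3. Then AVC = 77 - 20q + 2q^2 and MC = 77 - 40q + 6q^2.
AVC hits its minimum where MC = AVC, at q = 5, giving min AVC = 77 - 20·5 + 2·5^2 = €27.
Because €53 ≥ €27, revenue can cover variable cost; the firm operates.
P = MC gives 24 - 40q + 6q^2 = 0, with roots 2/3 and 6. Take the larger (rising MC): q* = 6.
Check: AVC at q = 6 is €29 ≤ P, so revenue covers variable cost.
Profit = P·q − TC = 53·6 − 310 = €8.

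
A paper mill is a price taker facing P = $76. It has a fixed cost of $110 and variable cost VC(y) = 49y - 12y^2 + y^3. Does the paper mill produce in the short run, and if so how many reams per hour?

Produce at y = 9

Variable cost is VC = 49y - 12y^2 + y^3, so AVC = VC/y = 49 - 12y + y^2 and MC = dTC/dy = 49 - 24y + 3y^2.
The AVC parabola has its vertex at y = 12/2 = 6, where AVC = 49 - 12·6 + 6^2 = $13.
Since P = $76 ≥ min AVC = $13, price covers variable cost and the firm should produce.
Solving P = MC: -27 - 24y + 3y^2 = 0 ⇒ y = -1 or 9. On the upward-sloping branch, y* = 9.
Check: AVC at y = 9 is $22 ≤ P, so revenue covers variable cost.
Profit = P·y − TC = 76·9 − 308 = $376.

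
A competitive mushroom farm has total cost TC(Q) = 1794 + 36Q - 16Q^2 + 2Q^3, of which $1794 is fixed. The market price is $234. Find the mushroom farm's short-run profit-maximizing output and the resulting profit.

AVC = 36 - 16Q + 2Q^2 has its minimum $4 at Q = 4; price $234 clears that bar, so the firm operates.
With MC = 36 - 32Q + 6Q^2, P = MC on the upward-sloping part at Q* = 9.
TR = 234·9 = 2106. TC = 1794 + 486 = 2280. Profit = 2106 − 2280 = -$174.
Shutting down would mean losing the fixed cost of $1794, so operating at a loss of $174 is better by $1620.

Profit = -$174 at Q = 9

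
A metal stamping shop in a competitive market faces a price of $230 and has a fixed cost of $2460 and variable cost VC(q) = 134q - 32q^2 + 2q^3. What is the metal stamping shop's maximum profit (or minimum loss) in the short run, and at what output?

Profit = -$156 at q = 12

AVC = 134 - 32q + 2q^2 has its minimum $6 at q = 8; price $230 clears that bar, so the firm operates.
MC = 134 - 64q + 6q^2. Setting P = MC and taking the root on the rising branch gives q* = 12.
TR = 230·12 = 2760. TC = 2460 + 456 = 2916. Profit = 2760 − 2916 = -$156.
Shutting down would mean losing the fixed cost of $2460, so operating at a loss of $156 is better by $2304.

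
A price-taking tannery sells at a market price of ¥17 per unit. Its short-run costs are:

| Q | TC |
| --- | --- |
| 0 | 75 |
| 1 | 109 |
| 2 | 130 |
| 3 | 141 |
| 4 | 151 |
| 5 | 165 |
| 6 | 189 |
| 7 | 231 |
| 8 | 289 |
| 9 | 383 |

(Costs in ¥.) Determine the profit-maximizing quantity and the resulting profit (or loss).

Tabulate TR − TC: Q=0: -75; Q=1: -92; Q=2: -96; Q=3: -90; Q=4: -83; Q=5: -80; Q=6: -87; Q=7: -112; Q=8: -153; Q=9: -230.
Profit is highest at Q = 0. Equivalently, the lowest AVC in the table is 90/5 ≈ ¥18 at Q = 5, and P = ¥17 falls below it — price never covers variable cost, so the firm shuts down and loses only its fixed cost.

Q = 0 (shut down); profit = -¥75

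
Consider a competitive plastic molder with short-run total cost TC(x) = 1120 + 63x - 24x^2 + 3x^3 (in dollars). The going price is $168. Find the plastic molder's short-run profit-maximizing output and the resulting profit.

AVC = 63 - 24x + 3x^2; min AVC = $15 at x = 4. Since P = $168 ≥ min AVC, the firm produces.
With MC = 63 - 48x + 9x^2, P = MC on the upward-sloping part at x* = 7.
TR = 168·7 = 1176. TC = 1120 + 294 = 1414. Profit = 1176 − 1414 = -$238.
That loss of $238 beats the $1120 the firm would lose by shutting down; producing recovers $882 of fixed cost.

Profit = -$238 at x = 7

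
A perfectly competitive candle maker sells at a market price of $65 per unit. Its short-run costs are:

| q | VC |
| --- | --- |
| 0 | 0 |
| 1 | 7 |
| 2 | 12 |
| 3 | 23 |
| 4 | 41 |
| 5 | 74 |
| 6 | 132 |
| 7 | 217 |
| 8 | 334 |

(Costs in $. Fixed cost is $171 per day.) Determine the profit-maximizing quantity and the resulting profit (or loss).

q = 6; profit = $87

Tabulate TR − TC: q=0: -171; q=1: -113; q=2: -53; q=3: 1; q=4: 48; q=5: 80; q=6: 87; q=7: 67; q=8: 15.
Profit is maximized at q = 6. AVC there is 132/6 = $22 ≤ P, so producing beats shutting down (which would give -$171).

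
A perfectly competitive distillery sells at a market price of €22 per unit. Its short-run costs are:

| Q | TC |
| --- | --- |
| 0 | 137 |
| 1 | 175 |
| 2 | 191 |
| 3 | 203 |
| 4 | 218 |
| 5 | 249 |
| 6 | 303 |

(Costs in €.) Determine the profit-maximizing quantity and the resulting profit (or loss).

Q = 4; profit = -€130

Tabulate TR − TC: Q=0: -137; Q=1: -153; Q=2: -147; Q=3: -137; Q=4: -130; Q=5: -139; Q=6: -171.
Profit is maximized at Q = 4. AVC there is 81/4 = €20.25 ≤ P, so producing beats shutting down (which would give -€137).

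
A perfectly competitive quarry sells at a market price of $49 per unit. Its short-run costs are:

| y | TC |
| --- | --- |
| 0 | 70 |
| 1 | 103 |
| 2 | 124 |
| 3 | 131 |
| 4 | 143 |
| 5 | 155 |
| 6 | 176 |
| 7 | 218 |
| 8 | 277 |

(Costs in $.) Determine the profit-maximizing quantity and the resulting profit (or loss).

y = 7; profit = $125

Compute π = P·y − TC at each output: y=0: -70; y=1: -54; y=2: -26; y=3: 16; y=4: 53; y=5: 90; y=6: 118; y=7: 125; y=8: 115.
Profit is maximized at y = 7. AVC there is 148/7 = $21.14 ≤ P, so producing beats shutting down (which would give -$70).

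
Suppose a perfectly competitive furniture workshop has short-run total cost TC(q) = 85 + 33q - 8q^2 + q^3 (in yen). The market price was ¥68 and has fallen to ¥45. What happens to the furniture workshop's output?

AVC = 33 - 8q + q^2, minimized at q = 4 where min AVC = ¥17. MC = 33 - 16q + 3q^2.
With P = ¥68 above the shutdown price, P = MC gives q = 7.
At P = ¥45 ≥ min AVC, set P = MC: q = 6. The firm stays open but cuts output.

Output falls from 7 to 6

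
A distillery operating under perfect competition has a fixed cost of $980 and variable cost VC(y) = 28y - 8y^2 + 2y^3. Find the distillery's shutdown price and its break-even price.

AVC = 28 - 8y + 2y^2; minimized at y = 2, giving min AVC = $20. That is the shutdown price.
ATC = 980/y + 28 - 8y + 2y^2. Setting dATC/dy = −980/y^2 − 8 + 4y = 0 gives y = 7 (since 4·7^3 − 8·7^2 = 980).
min ATC = 980/7 + 28 − 8·7 + 2·7^2 = $210. That is the break-even price.
Between these two prices the firm operates at a loss; above $210 it earns a profit.

Shutdown price = $20; break-even price = $210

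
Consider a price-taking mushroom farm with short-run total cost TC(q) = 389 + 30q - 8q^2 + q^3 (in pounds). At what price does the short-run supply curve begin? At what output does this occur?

Short-run supply begins at min AVC. From VC = 30q - 8q^2 + q^3, AVC = 30 - 8q + q^2.
dAVC/dq = -8 + 2q = 0 gives q = 4. min AVC = 30 - 8·4 + 4^2 = 14.
The firm shuts down for any P below £14.

£14 per unit, at q = 4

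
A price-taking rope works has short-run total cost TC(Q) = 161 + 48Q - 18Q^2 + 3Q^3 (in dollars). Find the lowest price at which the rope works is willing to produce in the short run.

The firm shuts down when price falls below the minimum of average variable cost. AVC = VC/Q = 48 - 18Q + 3Q^2.
At the minimum of AVC, MC = AVC. MC = 48 - 36Q + 9Q^2; setting MC = AVC gives 6Q^2 - 18Q = 0, so Q = 3. min AVC = 21.
The firm shuts down for any P below $21.

$21 per unit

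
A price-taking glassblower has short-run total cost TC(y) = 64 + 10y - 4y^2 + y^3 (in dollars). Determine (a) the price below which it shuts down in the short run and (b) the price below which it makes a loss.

Shutdown price = $6; break-even price = $26

AVC = 10 - 4y + y^2; minimized at y = 2, giving min AVC = $6. That is the shutdown price.
ATC = 64/y + 10 - 4y + y^2. Setting dATC/dy = −64/y^2 − 4 + 2y = 0 gives y = 4 (since 2·4^3 − 4·4^2 = 64).
min ATC = 64/4 + 10 − 4·4 + 4^2 = $26. That is the break-even price.
For $6 ≤ P < $26 the firm produces at a loss; below $6 it shuts down.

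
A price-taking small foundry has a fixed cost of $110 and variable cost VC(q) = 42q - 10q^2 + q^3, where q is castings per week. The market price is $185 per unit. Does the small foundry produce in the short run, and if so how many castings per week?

Produce at q = 11

Strip out fixed cost: VC = 42q - 10q^2 + q^3. Then AVC = 42 - 10q + q^2 and MC = 42 - 20q + 3q^2.
AVC hits its minimum where MC = AVC, at q = 5, giving min AVC = 42 - 10·5 + 5^2 = $17.
P = $185 exceeds min AVC = $17, so the firm stays open.
Set P = MC: 185 = 42 - 20q + 3q^2 → -143 - 20q + 3q^2 = 0. The roots are q = -13/3 and q = 11; the profit-maximizing output is on the rising part of MC, so q* = 11.
Check: AVC at q = 11 is $53 ≤ P, so revenue covers variable cost.
Profit = P·q − TC = 185·11 − 693 = $1342.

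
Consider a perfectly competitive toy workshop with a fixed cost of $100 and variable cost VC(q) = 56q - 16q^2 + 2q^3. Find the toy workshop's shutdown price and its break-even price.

Shutdown price = $24; break-even price = $46

Shutdown price = min AVC. AVC = 56 - 16q + 2q^2, with vertex at q = 4 and minimum $24.
ATC = 100/q + 56 - 16q + 2q^2. Setting dATC/dq = −100/q^2 − 16 + 4q = 0 gives q = 5 (since 4·5^3 − 16·5^2 = 100).
min ATC = 100/5 + 56 − 16·5 + 2·5^2 = $46. That is the break-even price.
For $24 ≤ P < $46 the firm produces at a loss; below $24 it shuts down.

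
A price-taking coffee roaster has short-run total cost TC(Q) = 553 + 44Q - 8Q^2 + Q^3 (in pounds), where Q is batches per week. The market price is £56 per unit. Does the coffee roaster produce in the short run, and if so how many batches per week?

From TC, MC = TC'(Q) = 44 - 16Q + 3Q^2 and AVC = VC/Q = 44 - 8Q + Q^2.
AVC is minimized where dAVC/dQ = -8 + 2Q = 0, at Q = 4; min AVC = 44 - 8·4 + 4^2 = £28.
Since P = £56 ≥ min AVC = £28, price covers variable cost and the firm should produce.
P = MC gives -12 - 16Q + 3Q^2 = 0, with roots -2/3 and 6. Take the larger (rising MC): Q* = 6.
Check: AVC at Q = 6 is £32 ≤ P, so revenue covers variable cost.
Profit = P·Q − TC = 56·6 − 745 = -£409, a loss, but smaller than the £553 fixed cost the firm would lose by shutting down.

Produce at Q = 6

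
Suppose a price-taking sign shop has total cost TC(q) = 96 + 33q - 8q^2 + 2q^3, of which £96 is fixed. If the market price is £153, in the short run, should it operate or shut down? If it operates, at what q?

From TC, MC = TC'(q) = 33 - 16q + 6q^2 and AVC = VC/q = 33 - 8q + 2q^2.
The AVC parabola has its vertex at q = 8/4 = 2, where AVC = 33 - 8·2 + 2·2^2 = £25.
Since P = £153 ≥ min AVC = £25, price covers variable cost and the firm should produce.
Set P = MC: 153 = 33 - 16q + 6q^2 → -120 - 16q + 6q^2 = 0. The roots are q = -10/3 and q = 6; the profit-maximizing output is on the rising part of MC, so q* = 6.
Check: AVC at q = 6 is £57 ≤ P, so revenue covers variable cost.
Profit = P·q − TC = 153·6 − 438 = £480.

Produce at q = 6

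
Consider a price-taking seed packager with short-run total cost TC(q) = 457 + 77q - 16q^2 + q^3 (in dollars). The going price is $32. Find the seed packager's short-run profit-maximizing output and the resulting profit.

Profit = -$295 at q = 9

AVC = 77 - 16q + q^2 has its minimum $13 at q = 8; price $32 clears that bar, so the firm operates.
MC = 77 - 32q + 3q^2. Setting P = MC and taking the root on the rising branch gives q* = 9.
TR = 32·9 = 288. TC = 457 + 126 = 583. Profit = 288 − 583 = -$295.
By producing, the firm covers all variable cost plus $162 of fixed cost; shutting down would lose the full $457.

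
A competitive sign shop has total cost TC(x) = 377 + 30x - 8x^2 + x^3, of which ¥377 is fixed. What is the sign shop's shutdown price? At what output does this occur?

¥14 per unit, at x = 4

The shutdown price is the minimum of AVC. VC = 30x - 8x^2 + x^3, so AVC = 30 - 8x + x^2.
At the minimum of AVC, MC = AVC. MC = 30 - 16x + 3x^2; setting MC = AVC gives 2x^2 - 8x = 0, so x = 4. min AVC = 14.
For P < ¥14 the firm produces nothing.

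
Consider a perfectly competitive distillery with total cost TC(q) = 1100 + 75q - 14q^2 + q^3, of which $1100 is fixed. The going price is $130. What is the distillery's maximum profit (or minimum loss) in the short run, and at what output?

Profit = -$132 at q = 11

AVC = 75 - 14q + q^2; min AVC = $26 at q = 7. Since P = $130 ≥ min AVC, the firm produces.
With MC = 75 - 28q + 3q^2, P = MC on the upward-sloping part at q* = 11.
TR = 130·11 = 1430. TC = 1100 + 462 = 1562. Profit = 1430 − 1562 = -$132.
By producing, the firm covers all variable cost plus $968 of fixed cost; shutting down would lose the full $1100.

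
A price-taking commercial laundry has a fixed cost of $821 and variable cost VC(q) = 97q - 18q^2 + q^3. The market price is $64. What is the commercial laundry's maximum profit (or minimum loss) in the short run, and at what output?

Profit = -$337 at q = 11

AVC = 97 - 18q + q^2 has its minimum $16 at q = 9; price $64 clears that bar, so the firm operates.
MC = 97 - 36q + 3q^2. Setting P = MC and taking the root on the rising branch gives q* = 11.
TR = 64·11 = 704. TC = 821 + 220 = 1041. Profit = 704 − 1041 = -$337.
By producing, the firm covers all variable cost plus $484 of fixed cost; shutting down would lose the full $821.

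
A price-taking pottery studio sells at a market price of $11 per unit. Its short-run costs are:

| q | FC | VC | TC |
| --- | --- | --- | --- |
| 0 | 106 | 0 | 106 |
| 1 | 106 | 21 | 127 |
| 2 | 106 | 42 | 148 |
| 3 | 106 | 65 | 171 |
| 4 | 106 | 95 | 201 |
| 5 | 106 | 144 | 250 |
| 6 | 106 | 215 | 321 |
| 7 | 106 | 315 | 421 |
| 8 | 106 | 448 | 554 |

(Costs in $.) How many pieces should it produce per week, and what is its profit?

Profit at each row (π = 11q − TC): q=0: -106; q=1: -116; q=2: -126; q=3: -138; q=4: -157; q=5: -195; q=6: -255; q=7: -344; q=8: -466.
Profit is highest at q = 0. Equivalently, the lowest AVC in the table is 21/1 ≈ $21 at q = 1, and P = $11 falls below it — price never covers variable cost, so the firm shuts down and loses only its fixed cost.

q = 0 (shut down); profit = -$106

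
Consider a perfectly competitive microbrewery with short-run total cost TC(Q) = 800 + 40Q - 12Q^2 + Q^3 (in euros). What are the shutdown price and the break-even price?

Shutdown price = €4; break-even price = €100

Shutdown price = min AVC. AVC = 40 - 12Q + Q^2, with vertex at Q = 6 and minimum €4.
ATC = 800/Q + 40 - 12Q + Q^2. Setting dATC/dQ = −800/Q^2 − 12 + 2Q = 0 gives Q = 10 (since 2·10^3 − 12·10^2 = 800).
min ATC = 800/10 + 40 − 12·10 + 10^2 = €100. That is the break-even price.
For €4 ≤ P < €100 the firm produces at a loss; below €4 it shuts down.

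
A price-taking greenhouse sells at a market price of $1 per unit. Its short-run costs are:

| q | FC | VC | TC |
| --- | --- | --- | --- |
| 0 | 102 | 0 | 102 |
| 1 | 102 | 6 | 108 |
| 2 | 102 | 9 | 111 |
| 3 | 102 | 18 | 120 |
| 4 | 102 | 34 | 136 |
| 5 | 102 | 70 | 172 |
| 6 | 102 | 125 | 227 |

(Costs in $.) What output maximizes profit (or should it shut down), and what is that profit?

q = 0 (shut down); profit = -$102

Tabulate TR − TC: q=0: -102; q=1: -107; q=2: -109; q=3: -117; q=4: -132; q=5: -167; q=6: -221.
Profit is highest at q = 0. Equivalently, the lowest AVC in the table is 9/2 ≈ $4.50 at q = 2, and P = $1 falls below it — price never covers variable cost, so the firm shuts down and loses only its fixed cost.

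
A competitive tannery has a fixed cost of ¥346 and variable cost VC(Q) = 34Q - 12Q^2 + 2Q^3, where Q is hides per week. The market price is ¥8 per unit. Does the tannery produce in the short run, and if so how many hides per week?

Shut down

Variable cost is VC = 34Q - 12Q^2 + 2Q^3, so AVC = VC/Q = 34 - 12Q + 2Q^2 and MC = dTC/dQ = 34 - 24Q + 6Q^2.
AVC hits its minimum where MC = AVC, at Q = 3, giving min AVC = 34 - 12·3 + 2·3^2 = ¥16.
With P < min AVC (¥8 < ¥16), every unit sold adds to the loss.
Best response: produce nothing and absorb the ¥346 fixed cost.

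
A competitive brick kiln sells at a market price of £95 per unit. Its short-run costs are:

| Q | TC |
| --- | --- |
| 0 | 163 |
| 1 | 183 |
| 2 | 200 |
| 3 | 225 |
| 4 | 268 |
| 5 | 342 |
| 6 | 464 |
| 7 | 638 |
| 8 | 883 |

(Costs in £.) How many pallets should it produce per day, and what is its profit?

Tabulate TR − TC: Q=0: -163; Q=1: -88; Q=2: -10; Q=3: 60; Q=4: 112; Q=5: 133; Q=6: 106; Q=7: 27; Q=8: -123.
Profit is maximized at Q = 5. AVC there is 179/5 = £35.80 ≤ P, so producing beats shutting down (which would give -£163).

Q = 5; profit = £133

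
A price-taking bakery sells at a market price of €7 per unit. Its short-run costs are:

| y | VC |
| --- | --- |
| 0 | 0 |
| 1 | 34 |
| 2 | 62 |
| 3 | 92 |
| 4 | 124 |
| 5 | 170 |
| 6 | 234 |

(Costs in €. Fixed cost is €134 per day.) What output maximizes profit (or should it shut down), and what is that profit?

Compute π = P·y − TC at each output: y=0: -134; y=1: -161; y=2: -182; y=3: -205; y=4: -230; y=5: -269; y=6: -326.
Profit is highest at y = 0. Equivalently, the lowest AVC in the table is 92/3 ≈ €30.67 at y = 3, and P = €7 falls below it — price never covers variable cost, so the firm shuts down and loses only its fixed cost.

y = 0 (shut down); profit = -€134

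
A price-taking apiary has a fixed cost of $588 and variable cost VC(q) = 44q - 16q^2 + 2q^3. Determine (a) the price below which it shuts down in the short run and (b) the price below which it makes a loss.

Shutdown price = $12; break-even price = $114

Shutdown price = min AVC. AVC = 44 - 16q + 2q^2, with vertex at q = 4 and minimum $12.
ATC = 588/q + 44 - 16q + 2q^2. Setting dATC/dq = −588/q^2 − 16 + 4q = 0 gives q = 7 (since 4·7^3 − 16·7^2 = 588).
min ATC = 588/7 + 44 − 16·7 + 2·7^2 = $114. That is the break-even price.
Between these two prices the firm operates at a loss; above $114 it earns a profit.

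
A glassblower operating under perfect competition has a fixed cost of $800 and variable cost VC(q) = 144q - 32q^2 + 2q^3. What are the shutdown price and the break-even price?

Shutdown price = $16; break-even price = $104

AVC = 144 - 32q + 2q^2; minimized at q = 8, giving min AVC = $16. That is the shutdown price.
ATC = 800/q + 144 - 32q + 2q^2. Setting dATC/dq = −800/q^2 − 32 + 4q = 0 gives q = 10 (since 4·10^3 − 32·10^2 = 800).
min ATC = 800/10 + 144 − 32·10 + 2·10^2 = $104. That is the break-even price.
Between these two prices the firm operates at a loss; above $104 it earns a profit.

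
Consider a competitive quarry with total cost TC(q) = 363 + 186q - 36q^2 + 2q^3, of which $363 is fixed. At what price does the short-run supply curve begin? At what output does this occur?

$24 per unit, at q = 9

The shutdown price is the minimum of AVC. VC = 186q - 36q^2 + 2q^3, so AVC = 186 - 36q + 2q^2.
At the minimum of AVC, MC = AVC. MC = 186 - 72q + 6q^2; setting MC = AVC gives 4q^2 - 36q = 0, so q = 9. min AVC = 24.
The firm shuts down for any P below $24.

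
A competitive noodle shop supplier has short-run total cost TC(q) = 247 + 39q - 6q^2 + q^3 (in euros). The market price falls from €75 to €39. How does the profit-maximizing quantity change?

AVC = 39 - 6q + q^2, minimized at q = 3 where min AVC = €30. MC = 39 - 12q + 3q^2.
With P = €75 above the shutdown price, P = MC gives q = 6.
At P = €39 ≥ min AVC, set P = MC: q = 4. The firm stays open but cuts output.

Output falls from 6 to 4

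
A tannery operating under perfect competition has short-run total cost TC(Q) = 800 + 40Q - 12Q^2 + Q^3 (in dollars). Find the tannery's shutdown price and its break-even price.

Shutdown price = $4; break-even price = $100

AVC = 40 - 12Q + Q^2; minimized at Q = 6, giving min AVC = $4. That is the shutdown price.
ATC = 800/Q + 40 - 12Q + Q^2. Setting dATC/dQ = −800/Q^2 − 12 + 2Q = 0 gives Q = 10 (since 2·10^3 − 12·10^2 = 800).
min ATC = 800/10 + 40 − 12·10 + 10^2 = $100. That is the break-even price.
Between these two prices the firm operates at a loss; above $100 it earns a profit.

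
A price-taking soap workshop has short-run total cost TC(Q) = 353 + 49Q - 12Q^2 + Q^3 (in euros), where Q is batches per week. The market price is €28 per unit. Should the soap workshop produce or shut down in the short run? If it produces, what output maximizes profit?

Strip out fixed cost: VC = 49Q - 12Q^2 + Q^3. Then AVC = 49 - 12Q + Q^2 and MC = 49 - 24Q + 3Q^2.
AVC is minimized where dAVC/dQ = -12 + 2Q = 0, at Q = 6; min AVC = 49 - 12·6 + 6^2 = €13.
Because €28 ≥ €13, revenue can cover variable cost; the firm operates.
Set P = MC: 28 = 49 - 24Q + 3Q^2 → 21 - 24Q + 3Q^2 = 0. The roots are Q = 1 and Q = 7; the profit-maximizing output is on the rising part of MC, so Q* = 7.
Check: AVC at Q = 7 is €14 ≤ P, so revenue covers variable cost.
Profit = P·Q − TC = 28·7 − 451 = -€255, a loss, but smaller than the €353 fixed cost the firm would lose by shutting down.

Produce at Q = 7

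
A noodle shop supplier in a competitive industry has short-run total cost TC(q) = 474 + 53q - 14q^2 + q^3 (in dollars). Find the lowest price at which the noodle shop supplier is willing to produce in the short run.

The firm shuts down when price falls below the minimum of average variable cost. AVC = VC/q = 53 - 14q + q^2.
At the minimum of AVC, MC = AVC. MC = 53 - 28q + 3q^2; setting MC = AVC gives 2q^2 - 14q = 0, so q = 7. min AVC = 4.
So the shutdown price is $4.

$4 per unit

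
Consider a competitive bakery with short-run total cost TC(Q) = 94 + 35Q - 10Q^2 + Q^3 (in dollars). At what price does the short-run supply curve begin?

$10 per unit

The firm shuts down when price falls below the minimum of average variable cost. AVC = VC/Q = 35 - 10Q + Q^2.
At the minimum of AVC, MC = AVC. MC = 35 - 20Q + 3Q^2; setting MC = AVC gives 2Q^2 - 10Q = 0, so Q = 5. min AVC = 10.
For P < $10 the firm produces nothing.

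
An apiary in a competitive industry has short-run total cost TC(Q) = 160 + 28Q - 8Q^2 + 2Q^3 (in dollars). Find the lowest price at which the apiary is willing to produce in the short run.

$20 per unit

The firm shuts down when price falls below the minimum of average variable cost. AVC = VC/Q = 28 - 8Q + 2Q^2.
At the minimum of AVC, MC = AVC. MC = 28 - 16Q + 6Q^2; setting MC = AVC gives 4Q^2 - 8Q = 0, so Q = 2. min AVC = 20.
For P < $20 the firm produces nothing.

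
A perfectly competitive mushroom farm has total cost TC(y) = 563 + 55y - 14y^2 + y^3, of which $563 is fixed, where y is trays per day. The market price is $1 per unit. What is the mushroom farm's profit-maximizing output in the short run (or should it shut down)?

Shut down

Strip out fixed cost: VC = 55y - 14y^2 + y^3. Then AVC = 55 - 14y + y^2 and MC = 55 - 28y + 3y^2.
The AVC parabola has its vertex at y = 14/2 = 7, where AVC = 55 - 14·7 + 7^2 = $6.
Since P = $1 < min AVC = $6, price fails to cover variable cost at any output.
Shutting down limits the loss to fixed cost, $563.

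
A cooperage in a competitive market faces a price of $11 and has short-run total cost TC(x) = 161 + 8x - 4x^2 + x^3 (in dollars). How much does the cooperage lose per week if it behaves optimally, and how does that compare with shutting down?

Profit = -$143 at x = 3

AVC = 8 - 4x + x^2; min AVC = $4 at x = 2. Since P = $11 ≥ min AVC, the firm produces.
With MC = 8 - 8x + 3x^2, P = MC on the upward-sloping part at x* = 3.
TR = 11·3 = 33. TC = 161 + 15 = 176. Profit = 33 − 176 = -$143.
Shutting down would mean losing the fixed cost of $161, so operating at a loss of $143 is better by $18.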